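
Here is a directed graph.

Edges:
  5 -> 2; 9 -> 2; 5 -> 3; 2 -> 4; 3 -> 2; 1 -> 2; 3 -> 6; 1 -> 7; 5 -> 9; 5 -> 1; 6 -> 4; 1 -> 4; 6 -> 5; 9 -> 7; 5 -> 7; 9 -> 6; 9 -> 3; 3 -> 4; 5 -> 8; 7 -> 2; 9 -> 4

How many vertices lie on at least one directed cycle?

4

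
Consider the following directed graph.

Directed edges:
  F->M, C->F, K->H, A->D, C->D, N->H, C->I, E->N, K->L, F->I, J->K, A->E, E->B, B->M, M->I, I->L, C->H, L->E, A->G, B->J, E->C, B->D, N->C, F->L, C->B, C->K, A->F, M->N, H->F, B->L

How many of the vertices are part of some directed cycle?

A vertex is on a directed cycle iff it belongs to a strongly connected component of size ≥ 2 (or has a self-loop).
The vertices on cycles are {B, C, E, F, H, I, J, K, L, M, N} — 11 in total.

11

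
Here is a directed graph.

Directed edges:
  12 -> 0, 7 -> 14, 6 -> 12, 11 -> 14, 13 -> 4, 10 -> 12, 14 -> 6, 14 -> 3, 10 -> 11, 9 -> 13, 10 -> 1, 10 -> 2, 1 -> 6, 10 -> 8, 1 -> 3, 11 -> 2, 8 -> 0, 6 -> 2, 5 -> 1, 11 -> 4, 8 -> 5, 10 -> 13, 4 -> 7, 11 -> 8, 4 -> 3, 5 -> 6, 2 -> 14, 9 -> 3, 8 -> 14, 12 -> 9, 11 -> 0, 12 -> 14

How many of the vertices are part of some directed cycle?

8

A vertex is on a directed cycle iff it belongs to a strongly connected component of size ≥ 2 (or has a self-loop).
The vertices on cycles are {2, 4, 6, 7, 9, 12, 13, 14} — 8 in total.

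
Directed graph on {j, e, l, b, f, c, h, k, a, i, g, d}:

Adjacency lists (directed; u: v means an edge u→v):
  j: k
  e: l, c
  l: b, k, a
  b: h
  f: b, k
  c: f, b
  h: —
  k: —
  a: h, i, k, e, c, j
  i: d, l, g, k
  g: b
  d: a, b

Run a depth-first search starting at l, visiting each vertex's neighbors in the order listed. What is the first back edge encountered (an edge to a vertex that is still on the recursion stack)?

DFS from l (visiting each vertex's neighbors in the order listed); mark gray on enter, black on exit:
l gray
  b gray
    h gray
    h black
  b black
  k gray
  k black
  a gray
    a→h: h black — skip
    i gray
      d gray
        d→a: a is gray → back edge
First back edge: d → a.

d→a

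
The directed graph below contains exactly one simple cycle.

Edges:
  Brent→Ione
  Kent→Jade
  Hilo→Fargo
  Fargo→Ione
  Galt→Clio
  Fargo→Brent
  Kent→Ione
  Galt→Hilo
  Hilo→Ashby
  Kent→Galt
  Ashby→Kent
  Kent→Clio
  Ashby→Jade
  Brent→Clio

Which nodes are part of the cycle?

DFS with gray/black marking from Ashby:
Ashby gray
  Kent gray
    Clio gray
    Clio black
    Galt gray
      Galt→Clio: Clio black — skip
      Hilo gray
        Hilo→Ashby: Ashby is gray → back edge
Back edge closes the cycle Ashby → Kent → Galt → Hilo → Ashby; its vertices are {Galt, Hilo, Kent, Ashby}.

Galt, Hilo, Kent, Ashby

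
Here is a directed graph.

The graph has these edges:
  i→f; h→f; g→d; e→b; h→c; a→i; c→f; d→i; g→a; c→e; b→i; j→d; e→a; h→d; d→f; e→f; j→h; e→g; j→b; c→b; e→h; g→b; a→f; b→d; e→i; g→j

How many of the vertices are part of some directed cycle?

5

A vertex is on a directed cycle iff it belongs to a strongly connected component of size ≥ 2 (or has a self-loop).
The vertices on cycles are {c, e, g, h, j} — 5 in total.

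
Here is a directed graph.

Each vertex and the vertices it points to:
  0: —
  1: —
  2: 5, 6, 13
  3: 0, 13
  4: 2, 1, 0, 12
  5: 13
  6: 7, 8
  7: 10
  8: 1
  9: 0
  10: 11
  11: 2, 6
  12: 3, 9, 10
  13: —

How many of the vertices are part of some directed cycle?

5

A vertex is on a directed cycle iff it belongs to a strongly connected component of size ≥ 2 (or has a self-loop).
The vertices on cycles are {2, 6, 7, 10, 11} — 5 in total.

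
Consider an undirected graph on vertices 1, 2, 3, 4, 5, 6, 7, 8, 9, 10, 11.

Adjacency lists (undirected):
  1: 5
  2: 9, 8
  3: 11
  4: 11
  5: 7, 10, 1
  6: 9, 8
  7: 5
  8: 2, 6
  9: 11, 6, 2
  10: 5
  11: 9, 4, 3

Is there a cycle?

Yes

DFS, tracking each vertex's parent; an edge to a visited non-parent vertex closes a cycle.
Start from 7:
visit 7 (parent –)
  visit 5 (parent 7)
    5–7: parent, skip
    visit 10 (parent 5)
      10–5: parent, skip
    visit 1 (parent 5)
      1–5: parent, skip
visit 2 (parent –)
  visit 9 (parent 2)
    visit 11 (parent 9)
      11–9: parent, skip
      visit 4 (parent 11)
        4–11: parent, skip
      visit 3 (parent 11)
        3–11: parent, skip
    visit 6 (parent 9)
      6–9: parent, skip
      visit 8 (parent 6)
        8–2: 2 visited and ≠ parent → cycle
Cycle: 2 – 9 – 6 – 8 – 2.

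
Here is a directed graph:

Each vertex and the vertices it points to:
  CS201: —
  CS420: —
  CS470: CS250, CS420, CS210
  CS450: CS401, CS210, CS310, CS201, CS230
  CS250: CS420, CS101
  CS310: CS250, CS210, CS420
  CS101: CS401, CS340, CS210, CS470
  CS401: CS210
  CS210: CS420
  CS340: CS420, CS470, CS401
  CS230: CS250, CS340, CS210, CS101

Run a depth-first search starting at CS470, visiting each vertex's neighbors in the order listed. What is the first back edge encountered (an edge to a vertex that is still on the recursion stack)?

DFS from CS470 (visiting each vertex's neighbors in the order listed); mark gray on enter, black on exit:
CS470 gray
  CS250 gray
    CS420 gray
    CS420 black
    CS101 gray
      CS401 gray
        CS210 gray
          CS210→CS420: CS420 black — skip
        CS210 black
      CS401 black
      CS340 gray
        CS340→CS420: CS420 black — skip
        CS340→CS470: CS470 is gray → back edge
First back edge: CS340 → CS470.

CS340→CS470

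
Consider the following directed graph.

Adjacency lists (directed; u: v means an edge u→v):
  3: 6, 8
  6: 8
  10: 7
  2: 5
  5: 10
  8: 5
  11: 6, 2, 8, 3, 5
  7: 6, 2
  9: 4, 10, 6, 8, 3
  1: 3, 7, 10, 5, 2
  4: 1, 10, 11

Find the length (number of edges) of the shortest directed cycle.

4

For each vertex v, BFS finds the shortest path from v back to v.
The shortest such closed walk is 10 → 7 → 2 → 5 → 10, length 4.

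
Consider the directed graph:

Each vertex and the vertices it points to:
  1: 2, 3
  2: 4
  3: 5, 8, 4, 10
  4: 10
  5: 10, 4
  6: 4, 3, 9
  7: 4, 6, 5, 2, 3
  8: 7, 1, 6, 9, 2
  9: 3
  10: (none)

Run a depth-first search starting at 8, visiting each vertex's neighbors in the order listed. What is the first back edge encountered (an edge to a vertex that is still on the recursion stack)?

DFS from 8 (visiting each vertex's neighbors in the order listed); mark gray on enter, black on exit:
8 gray
  7 gray
    4 gray
      10 gray
      10 black
    4 black
    6 gray
      6→4: 4 black — skip
      3 gray
        5 gray
          5→10: 10 black — skip
          5→4: 4 black — skip
        5 black
        3→8: 8 is gray → back edge
First back edge: 3 → 8.

3->8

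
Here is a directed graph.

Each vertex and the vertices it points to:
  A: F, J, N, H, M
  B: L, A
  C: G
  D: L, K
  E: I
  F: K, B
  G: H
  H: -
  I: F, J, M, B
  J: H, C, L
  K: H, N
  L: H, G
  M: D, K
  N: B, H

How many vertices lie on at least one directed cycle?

A vertex is on a directed cycle iff it belongs to a strongly connected component of size ≥ 2 (or has a self-loop).
The vertices on cycles are {A, B, D, F, K, M, N} — 7 in total.

7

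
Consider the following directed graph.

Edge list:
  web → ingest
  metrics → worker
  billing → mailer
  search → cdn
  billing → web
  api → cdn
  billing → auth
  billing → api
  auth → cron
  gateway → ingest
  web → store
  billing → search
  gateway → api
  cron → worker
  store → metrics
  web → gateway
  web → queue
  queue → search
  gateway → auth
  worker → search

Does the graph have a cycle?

DFS with white/gray/black marking, starting from billing:
billing gray
  mailer gray
  mailer black
  auth gray
    cron gray
      worker gray
        search gray
          cdn gray
          cdn black
        search black
      worker black
    cron black
  auth black
  web gray
    store gray
      metrics gray
        metrics→worker: worker black — skip
      metrics black
    store black
    gateway gray
      gateway→auth: auth black — skip
      api gray
        api→cdn: cdn black — skip
      api black
      ingest gray
      ingest black
    gateway black
    web→ingest: ingest black — skip
    queue gray
      queue→search: search black — skip
    queue black
  web black
  billing→api: api black — skip
  billing→search: search black — skip
billing black
Every edge goes to a white or black vertex — no back edge, so the graph is acyclic.

No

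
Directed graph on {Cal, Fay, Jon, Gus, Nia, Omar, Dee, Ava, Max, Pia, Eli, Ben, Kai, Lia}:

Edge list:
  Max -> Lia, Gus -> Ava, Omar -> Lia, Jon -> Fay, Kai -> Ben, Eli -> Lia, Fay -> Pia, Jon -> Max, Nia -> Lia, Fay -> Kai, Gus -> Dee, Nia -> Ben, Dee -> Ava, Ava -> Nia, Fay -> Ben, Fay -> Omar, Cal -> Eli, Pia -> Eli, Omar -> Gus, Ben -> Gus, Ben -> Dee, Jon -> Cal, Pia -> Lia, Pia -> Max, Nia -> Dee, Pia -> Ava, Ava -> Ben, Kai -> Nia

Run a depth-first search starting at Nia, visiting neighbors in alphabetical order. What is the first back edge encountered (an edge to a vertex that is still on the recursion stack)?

DFS from Nia (visiting neighbors in alphabetical order); mark gray on enter, black on exit:
Nia gray
  Ben gray
    Dee gray
      Ava gray
        Ava→Ben: Ben is gray → back edge
First back edge: Ava → Ben.

Ava→Ben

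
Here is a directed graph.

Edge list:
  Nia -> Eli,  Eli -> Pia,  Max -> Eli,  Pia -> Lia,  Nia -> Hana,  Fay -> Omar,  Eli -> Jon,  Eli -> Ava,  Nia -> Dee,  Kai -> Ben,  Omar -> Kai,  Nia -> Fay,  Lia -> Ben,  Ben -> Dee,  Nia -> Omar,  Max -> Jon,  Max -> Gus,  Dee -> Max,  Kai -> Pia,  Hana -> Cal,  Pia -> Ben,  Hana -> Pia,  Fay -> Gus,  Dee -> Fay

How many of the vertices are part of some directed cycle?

9

A vertex is on a directed cycle iff it belongs to a strongly connected component of size ≥ 2 (or has a self-loop).
The vertices on cycles are {Ben, Dee, Eli, Fay, Kai, Lia, Max, Pia, Omar} — 9 in total.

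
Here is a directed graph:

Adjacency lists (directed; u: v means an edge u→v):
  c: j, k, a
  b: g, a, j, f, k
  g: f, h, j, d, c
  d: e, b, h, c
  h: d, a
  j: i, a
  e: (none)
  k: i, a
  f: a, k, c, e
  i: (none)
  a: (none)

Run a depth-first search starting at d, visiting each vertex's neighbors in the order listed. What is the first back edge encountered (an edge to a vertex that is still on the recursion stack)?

h->d

DFS from d (visiting each vertex's neighbors in the order listed); mark gray on enter, black on exit:
d gray
  e gray
  e black
  b gray
    g gray
      f gray
        a gray
        a black
        k gray
          i gray
          i black
          k→a: a black — skip
        k black
        c gray
          j gray
            j→i: i black — skip
            j→a: a black — skip
          j black
          c→k: k black — skip
          c→a: a black — skip
        c black
        f→e: e black — skip
      f black
      h gray
        h→d: d is gray → back edge
First back edge: h → d.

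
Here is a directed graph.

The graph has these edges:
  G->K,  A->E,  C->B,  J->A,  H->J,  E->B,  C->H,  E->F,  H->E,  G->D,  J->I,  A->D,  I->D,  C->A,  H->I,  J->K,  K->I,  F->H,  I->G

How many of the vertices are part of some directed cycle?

8

A vertex is on a directed cycle iff it belongs to a strongly connected component of size ≥ 2 (or has a self-loop).
The vertices on cycles are {A, E, F, G, H, I, J, K} — 8 in total.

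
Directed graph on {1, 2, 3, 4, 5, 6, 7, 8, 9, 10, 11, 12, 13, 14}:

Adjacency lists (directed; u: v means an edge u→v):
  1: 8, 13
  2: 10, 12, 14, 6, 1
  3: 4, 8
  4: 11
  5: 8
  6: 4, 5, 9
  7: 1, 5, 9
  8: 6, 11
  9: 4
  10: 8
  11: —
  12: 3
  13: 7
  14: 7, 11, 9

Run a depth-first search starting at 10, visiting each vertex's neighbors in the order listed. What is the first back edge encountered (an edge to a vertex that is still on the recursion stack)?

DFS from 10 (visiting each vertex's neighbors in the order listed); mark gray on enter, black on exit:
10 gray
  8 gray
    6 gray
      4 gray
        11 gray
        11 black
      4 black
      5 gray
        5→8: 8 is gray → back edge
First back edge: 5 → 8.

5→8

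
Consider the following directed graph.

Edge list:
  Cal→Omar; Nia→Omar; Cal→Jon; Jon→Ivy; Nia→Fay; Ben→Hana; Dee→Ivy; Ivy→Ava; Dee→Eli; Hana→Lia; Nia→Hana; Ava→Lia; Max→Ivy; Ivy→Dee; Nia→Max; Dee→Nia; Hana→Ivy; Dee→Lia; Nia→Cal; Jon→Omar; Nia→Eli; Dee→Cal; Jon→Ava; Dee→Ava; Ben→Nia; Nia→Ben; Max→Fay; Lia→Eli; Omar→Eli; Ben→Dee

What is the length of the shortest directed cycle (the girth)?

For each vertex v, BFS finds the shortest path from v back to v.
The shortest such closed walk is Nia → Ben → Nia, length 2.

2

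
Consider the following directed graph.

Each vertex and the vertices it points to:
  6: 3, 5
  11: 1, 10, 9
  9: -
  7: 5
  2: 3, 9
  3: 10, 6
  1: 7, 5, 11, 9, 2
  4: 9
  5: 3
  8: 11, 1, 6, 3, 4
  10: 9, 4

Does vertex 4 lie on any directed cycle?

No

4 lies on a cycle iff there is a path from 4 back to itself.
Exploring from 4, it never reaches itself; equivalently, its strongly connected component is a singleton.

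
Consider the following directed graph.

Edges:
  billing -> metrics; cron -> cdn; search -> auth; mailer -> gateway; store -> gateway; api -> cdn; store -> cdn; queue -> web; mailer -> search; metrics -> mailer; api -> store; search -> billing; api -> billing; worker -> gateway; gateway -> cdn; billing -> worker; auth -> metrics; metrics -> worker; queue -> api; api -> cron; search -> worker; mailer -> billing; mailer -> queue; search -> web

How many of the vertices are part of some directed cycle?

A vertex is on a directed cycle iff it belongs to a strongly connected component of size ≥ 2 (or has a self-loop).
The vertices on cycles are {api, auth, queue, mailer, search, billing, metrics} — 7 in total.

7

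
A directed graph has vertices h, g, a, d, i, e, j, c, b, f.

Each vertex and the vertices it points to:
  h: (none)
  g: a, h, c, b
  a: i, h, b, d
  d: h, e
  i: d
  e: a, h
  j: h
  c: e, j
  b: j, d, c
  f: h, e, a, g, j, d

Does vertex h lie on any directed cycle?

No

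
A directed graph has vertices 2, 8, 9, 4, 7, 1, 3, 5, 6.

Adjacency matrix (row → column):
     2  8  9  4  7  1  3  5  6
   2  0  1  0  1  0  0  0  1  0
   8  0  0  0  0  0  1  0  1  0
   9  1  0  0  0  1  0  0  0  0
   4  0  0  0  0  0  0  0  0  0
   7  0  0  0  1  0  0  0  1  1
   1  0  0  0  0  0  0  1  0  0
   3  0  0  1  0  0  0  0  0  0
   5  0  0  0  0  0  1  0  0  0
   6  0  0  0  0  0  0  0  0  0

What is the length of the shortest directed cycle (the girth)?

5

For each vertex v, BFS finds the shortest path from v back to v.
The shortest such closed walk is 3 → 9 → 7 → 5 → 1 → 3, length 5.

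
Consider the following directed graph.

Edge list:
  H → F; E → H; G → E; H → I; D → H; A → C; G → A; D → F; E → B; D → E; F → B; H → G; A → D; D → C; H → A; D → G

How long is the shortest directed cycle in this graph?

For each vertex v, BFS finds the shortest path from v back to v.
The shortest such closed walk is D → G → A → D, length 3.

3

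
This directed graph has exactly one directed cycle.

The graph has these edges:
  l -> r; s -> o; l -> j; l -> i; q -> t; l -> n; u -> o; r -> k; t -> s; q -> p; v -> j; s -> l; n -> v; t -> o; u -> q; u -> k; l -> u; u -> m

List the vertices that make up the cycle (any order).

l, q, s, t, u

DFS with gray/black marking from l:
l gray
  u gray
    k gray
    k black
    o gray
    o black
    m gray
    m black
    q gray
      t gray
        s gray
          s→l: l is gray → back edge
Back edge closes the cycle l → u → q → t → s → l; its vertices are {l, q, s, t, u}.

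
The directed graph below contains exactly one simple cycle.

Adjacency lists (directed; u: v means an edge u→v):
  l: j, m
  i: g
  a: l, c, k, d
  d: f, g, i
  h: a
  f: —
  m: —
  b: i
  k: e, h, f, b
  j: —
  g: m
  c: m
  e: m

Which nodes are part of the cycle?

a, h, k

DFS with gray/black marking from h:
h gray
  a gray
    l gray
      j gray
      j black
      m gray
      m black
    l black
    c gray
      c→m: m black — skip
    c black
    k gray
      e gray
        e→m: m black — skip
      e black
      k→h: h is gray → back edge
Back edge closes the cycle h → a → k → h; its vertices are {a, h, k}.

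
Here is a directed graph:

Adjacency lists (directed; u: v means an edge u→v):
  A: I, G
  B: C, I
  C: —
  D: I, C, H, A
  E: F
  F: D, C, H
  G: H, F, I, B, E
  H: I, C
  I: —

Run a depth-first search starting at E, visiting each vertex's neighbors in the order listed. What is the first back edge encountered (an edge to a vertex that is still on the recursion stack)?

G->F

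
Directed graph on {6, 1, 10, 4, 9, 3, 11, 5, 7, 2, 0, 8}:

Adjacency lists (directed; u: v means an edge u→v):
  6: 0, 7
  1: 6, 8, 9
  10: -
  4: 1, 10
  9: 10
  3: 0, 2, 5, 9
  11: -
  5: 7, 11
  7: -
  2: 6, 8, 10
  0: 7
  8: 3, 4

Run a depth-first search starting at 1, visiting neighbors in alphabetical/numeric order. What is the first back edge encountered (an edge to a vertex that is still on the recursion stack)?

DFS from 1 (visiting neighbors in alphabetical/numeric order); mark gray on enter, black on exit:
1 gray
  6 gray
    0 gray
      7 gray
      7 black
    0 black
    6→7: 7 black — skip
  6 black
  8 gray
    3 gray
      3→0: 0 black — skip
      2 gray
        2→6: 6 black — skip
        2→8: 8 is gray → back edge
First back edge: 2 → 8.

2->8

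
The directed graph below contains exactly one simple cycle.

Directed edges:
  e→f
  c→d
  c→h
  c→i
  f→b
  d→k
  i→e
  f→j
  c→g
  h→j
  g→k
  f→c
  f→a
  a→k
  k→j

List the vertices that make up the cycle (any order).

c, e, f, i

DFS with gray/black marking from f:
f gray
  b gray
  b black
  c gray
    i gray
      e gray
        e→f: f is gray → back edge
Back edge closes the cycle f → c → i → e → f; its vertices are {c, e, f, i}.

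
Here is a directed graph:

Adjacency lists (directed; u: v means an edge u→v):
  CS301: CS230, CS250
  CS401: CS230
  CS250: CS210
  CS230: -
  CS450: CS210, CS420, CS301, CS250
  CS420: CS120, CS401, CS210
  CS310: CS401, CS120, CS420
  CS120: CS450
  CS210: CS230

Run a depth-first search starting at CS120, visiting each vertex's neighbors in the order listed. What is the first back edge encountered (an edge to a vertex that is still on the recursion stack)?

CS420->CS120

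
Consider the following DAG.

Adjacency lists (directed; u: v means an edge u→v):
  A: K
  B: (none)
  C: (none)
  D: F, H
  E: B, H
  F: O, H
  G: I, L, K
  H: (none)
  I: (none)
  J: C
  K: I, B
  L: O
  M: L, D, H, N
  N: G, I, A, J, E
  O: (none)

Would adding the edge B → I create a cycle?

Adding B→I creates a cycle iff I can already reach B.
Explore from I: no path reaches B. The graph stays acyclic.

No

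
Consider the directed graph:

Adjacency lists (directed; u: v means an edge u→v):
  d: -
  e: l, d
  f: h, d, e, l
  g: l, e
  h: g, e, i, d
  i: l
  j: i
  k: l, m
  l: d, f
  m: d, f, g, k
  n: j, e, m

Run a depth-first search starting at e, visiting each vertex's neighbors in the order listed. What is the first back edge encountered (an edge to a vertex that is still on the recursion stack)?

g→l

DFS from e (visiting each vertex's neighbors in the order listed); mark gray on enter, black on exit:
e gray
  l gray
    d gray
    d black
    f gray
      h gray
        g gray
          g→l: l is gray → back edge
First back edge: g → l.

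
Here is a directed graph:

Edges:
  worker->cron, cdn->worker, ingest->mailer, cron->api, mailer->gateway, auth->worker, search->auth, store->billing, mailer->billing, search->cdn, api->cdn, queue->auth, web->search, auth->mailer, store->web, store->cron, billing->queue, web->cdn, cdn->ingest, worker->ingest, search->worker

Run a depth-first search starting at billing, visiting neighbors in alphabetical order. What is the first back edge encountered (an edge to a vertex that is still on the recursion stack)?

mailer->billing

DFS from billing (visiting neighbors in alphabetical order); mark gray on enter, black on exit:
billing gray
  queue gray
    auth gray
      mailer gray
        mailer→billing: billing is gray → back edge
First back edge: mailer → billing.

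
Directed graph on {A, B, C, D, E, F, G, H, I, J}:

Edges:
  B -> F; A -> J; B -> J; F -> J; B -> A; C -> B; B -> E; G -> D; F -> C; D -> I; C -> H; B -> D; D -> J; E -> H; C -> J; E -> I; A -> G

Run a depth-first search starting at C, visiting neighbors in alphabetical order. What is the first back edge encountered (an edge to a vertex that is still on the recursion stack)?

DFS from C (visiting neighbors in alphabetical order); mark gray on enter, black on exit:
C gray
  B gray
    A gray
      G gray
        D gray
          I gray
          I black
          J gray
          J black
        D black
      G black
      A→J: J black — skip
    A black
    B→D: D black — skip
    E gray
      H gray
      H black
      E→I: I black — skip
    E black
    F gray
      F→C: C is gray → back edge
First back edge: F → C.

F->C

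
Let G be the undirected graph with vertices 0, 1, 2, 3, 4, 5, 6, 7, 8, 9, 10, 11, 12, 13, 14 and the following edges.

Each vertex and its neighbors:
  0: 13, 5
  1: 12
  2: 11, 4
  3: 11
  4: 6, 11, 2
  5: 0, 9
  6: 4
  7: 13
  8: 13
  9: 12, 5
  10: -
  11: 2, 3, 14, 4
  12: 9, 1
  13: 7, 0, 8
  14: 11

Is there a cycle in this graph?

DFS, tracking each vertex's parent; an edge to a visited non-parent vertex closes a cycle.
Start from 9:
visit 9 (parent –)
  visit 12 (parent 9)
    12–9: parent, skip
    visit 1 (parent 12)
      1–12: parent, skip
  visit 5 (parent 9)
    visit 0 (parent 5)
      visit 13 (parent 0)
        visit 7 (parent 13)
          7–13: parent, skip
        13–0: parent, skip
        visit 8 (parent 13)
          8–13: parent, skip
      0–5: parent, skip
    5–9: parent, skip
visit 2 (parent –)
  visit 11 (parent 2)
    11–2: parent, skip
    visit 3 (parent 11)
      3–11: parent, skip
    visit 14 (parent 11)
      14–11: parent, skip
    visit 4 (parent 11)
      visit 6 (parent 4)
        6–4: parent, skip
      4–11: parent, skip
      4–2: 2 visited and ≠ parent → cycle
Cycle: 2 – 11 – 4 – 2.

Yes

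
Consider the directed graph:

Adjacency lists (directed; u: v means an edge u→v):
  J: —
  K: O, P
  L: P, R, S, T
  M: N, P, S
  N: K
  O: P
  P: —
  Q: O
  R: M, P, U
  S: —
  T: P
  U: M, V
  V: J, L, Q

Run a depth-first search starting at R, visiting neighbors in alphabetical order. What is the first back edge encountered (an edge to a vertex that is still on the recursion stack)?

DFS from R (visiting neighbors in alphabetical order); mark gray on enter, black on exit:
R gray
  M gray
    N gray
      K gray
        O gray
          P gray
          P black
        O black
        K→P: P black — skip
      K black
    N black
    M→P: P black — skip
    S gray
    S black
  M black
  R→P: P black — skip
  U gray
    U→M: M black — skip
    V gray
      J gray
      J black
      L gray
        L→P: P black — skip
        L→R: R is gray → back edge
First back edge: L → R.

L->R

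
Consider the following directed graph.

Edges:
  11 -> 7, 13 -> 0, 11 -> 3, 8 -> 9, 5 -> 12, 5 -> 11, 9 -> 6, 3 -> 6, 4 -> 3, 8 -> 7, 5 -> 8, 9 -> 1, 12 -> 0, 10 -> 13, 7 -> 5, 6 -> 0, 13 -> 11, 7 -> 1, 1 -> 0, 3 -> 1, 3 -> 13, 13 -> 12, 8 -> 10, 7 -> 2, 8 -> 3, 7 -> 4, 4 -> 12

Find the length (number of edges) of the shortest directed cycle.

3

For each vertex v, BFS finds the shortest path from v back to v.
The shortest such closed walk is 5 → 11 → 7 → 5, length 3.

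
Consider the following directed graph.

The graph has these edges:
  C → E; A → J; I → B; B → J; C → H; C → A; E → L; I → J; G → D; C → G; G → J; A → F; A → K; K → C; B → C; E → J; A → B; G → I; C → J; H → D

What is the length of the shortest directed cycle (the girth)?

For each vertex v, BFS finds the shortest path from v back to v.
The shortest such closed walk is C → A → B → C, length 3.

3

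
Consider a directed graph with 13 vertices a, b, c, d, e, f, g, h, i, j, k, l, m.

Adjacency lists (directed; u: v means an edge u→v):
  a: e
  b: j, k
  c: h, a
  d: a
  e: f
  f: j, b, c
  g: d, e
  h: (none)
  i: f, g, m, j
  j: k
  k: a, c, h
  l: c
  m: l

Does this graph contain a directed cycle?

Yes

DFS with white/gray/black marking, starting from e:
e gray
  f gray
    j gray
      k gray
        a gray
          a→e: e is gray → back edge
Back edge found, so a cycle exists: e → f → j → k → a → e.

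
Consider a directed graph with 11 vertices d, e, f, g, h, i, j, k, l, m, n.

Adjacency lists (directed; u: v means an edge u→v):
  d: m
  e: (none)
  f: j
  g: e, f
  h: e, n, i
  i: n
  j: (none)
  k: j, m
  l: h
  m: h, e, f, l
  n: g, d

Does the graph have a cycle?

Yes

DFS with white/gray/black marking, starting from d:
d gray
  m gray
    h gray
      e gray
      e black
      n gray
        g gray
          g→e: e black — skip
          f gray
            j gray
            j black
          f black
        g black
        n→d: d is gray → back edge
Back edge found, so a cycle exists: d → m → h → n → d.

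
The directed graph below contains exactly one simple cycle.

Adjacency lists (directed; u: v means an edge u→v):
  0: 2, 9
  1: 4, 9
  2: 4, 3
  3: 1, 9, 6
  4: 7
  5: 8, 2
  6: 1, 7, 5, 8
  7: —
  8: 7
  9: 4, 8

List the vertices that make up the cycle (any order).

2, 3, 5, 6

DFS with gray/black marking from 2:
2 gray
  4 gray
    7 gray
    7 black
  4 black
  3 gray
    1 gray
      1→4: 4 black — skip
      9 gray
        9→4: 4 black — skip
        8 gray
          8→7: 7 black — skip
        8 black
      9 black
    1 black
    3→9: 9 black — skip
    6 gray
      6→1: 1 black — skip
      6→7: 7 black — skip
      5 gray
        5→8: 8 black — skip
        5→2: 2 is gray → back edge
Back edge closes the cycle 2 → 3 → 6 → 5 → 2; its vertices are {2, 3, 5, 6}.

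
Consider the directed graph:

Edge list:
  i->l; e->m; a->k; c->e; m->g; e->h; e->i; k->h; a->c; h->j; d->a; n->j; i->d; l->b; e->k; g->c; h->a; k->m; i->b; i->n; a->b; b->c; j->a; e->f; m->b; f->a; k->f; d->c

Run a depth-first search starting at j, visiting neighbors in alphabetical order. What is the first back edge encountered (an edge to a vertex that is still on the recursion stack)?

f->a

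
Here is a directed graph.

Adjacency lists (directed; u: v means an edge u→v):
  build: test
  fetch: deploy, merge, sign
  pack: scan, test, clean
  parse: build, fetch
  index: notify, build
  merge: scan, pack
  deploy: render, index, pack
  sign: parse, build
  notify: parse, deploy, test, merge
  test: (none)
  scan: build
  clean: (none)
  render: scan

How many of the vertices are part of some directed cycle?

A vertex is on a directed cycle iff it belongs to a strongly connected component of size ≥ 2 (or has a self-loop).
The vertices on cycles are {sign, fetch, index, parse, deploy, notify} — 6 in total.

6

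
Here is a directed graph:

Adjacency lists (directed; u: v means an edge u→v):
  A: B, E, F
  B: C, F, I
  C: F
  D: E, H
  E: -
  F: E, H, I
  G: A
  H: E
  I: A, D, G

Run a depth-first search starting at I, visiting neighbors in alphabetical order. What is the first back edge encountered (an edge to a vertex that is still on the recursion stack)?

F→I

DFS from I (visiting neighbors in alphabetical order); mark gray on enter, black on exit:
I gray
  A gray
    B gray
      C gray
        F gray
          E gray
          E black
          H gray
            H→E: E black — skip
          H black
          F→I: I is gray → back edge
First back edge: F → I.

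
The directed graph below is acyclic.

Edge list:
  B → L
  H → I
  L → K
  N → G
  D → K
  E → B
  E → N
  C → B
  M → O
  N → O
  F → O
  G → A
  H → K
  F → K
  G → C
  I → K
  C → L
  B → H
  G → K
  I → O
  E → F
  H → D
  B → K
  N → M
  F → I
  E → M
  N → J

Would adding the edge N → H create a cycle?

Adding N→H creates a cycle iff H can already reach N.
Explore from H: no path reaches N. The graph stays acyclic.

No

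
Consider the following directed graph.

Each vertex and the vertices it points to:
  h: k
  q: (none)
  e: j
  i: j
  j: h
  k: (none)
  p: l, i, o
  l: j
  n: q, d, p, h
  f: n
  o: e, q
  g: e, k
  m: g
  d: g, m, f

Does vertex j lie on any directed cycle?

No

j lies on a cycle iff there is a path from j back to itself.
Exploring from j, it never reaches itself; equivalently, its strongly connected component is a singleton.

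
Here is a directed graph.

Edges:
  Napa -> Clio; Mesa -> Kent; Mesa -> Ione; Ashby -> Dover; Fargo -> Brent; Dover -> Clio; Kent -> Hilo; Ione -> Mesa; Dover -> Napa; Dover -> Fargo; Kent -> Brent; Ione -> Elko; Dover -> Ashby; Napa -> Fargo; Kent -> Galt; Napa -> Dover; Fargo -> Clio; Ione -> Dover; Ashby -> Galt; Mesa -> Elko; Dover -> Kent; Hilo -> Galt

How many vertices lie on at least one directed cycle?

5

A vertex is on a directed cycle iff it belongs to a strongly connected component of size ≥ 2 (or has a self-loop).
The vertices on cycles are {Ione, Mesa, Napa, Ashby, Dover} — 5 in total.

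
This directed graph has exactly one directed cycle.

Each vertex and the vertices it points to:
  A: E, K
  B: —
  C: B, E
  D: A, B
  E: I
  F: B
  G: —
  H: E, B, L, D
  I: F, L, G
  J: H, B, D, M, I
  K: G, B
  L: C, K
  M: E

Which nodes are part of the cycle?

C, E, I, L

DFS with gray/black marking from I:
I gray
  F gray
    B gray
    B black
  F black
  L gray
    C gray
      C→B: B black — skip
      E gray
        E→I: I is gray → back edge
Back edge closes the cycle I → L → C → E → I; its vertices are {C, E, I, L}.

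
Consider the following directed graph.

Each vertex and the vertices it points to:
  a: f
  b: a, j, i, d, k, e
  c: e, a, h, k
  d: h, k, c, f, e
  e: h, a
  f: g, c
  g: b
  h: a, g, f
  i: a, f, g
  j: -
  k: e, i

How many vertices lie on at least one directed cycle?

A vertex is on a directed cycle iff it belongs to a strongly connected component of size ≥ 2 (or has a self-loop).
The vertices on cycles are {a, b, c, d, e, f, g, h, i, k} — 10 in total.

10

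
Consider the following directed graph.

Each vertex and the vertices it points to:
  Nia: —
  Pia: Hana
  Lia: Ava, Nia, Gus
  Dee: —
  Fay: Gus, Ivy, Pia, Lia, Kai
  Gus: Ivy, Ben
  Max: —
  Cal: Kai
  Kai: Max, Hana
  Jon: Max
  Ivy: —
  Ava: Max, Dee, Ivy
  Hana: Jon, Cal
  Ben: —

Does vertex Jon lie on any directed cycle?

No

Jon lies on a cycle iff there is a path from Jon back to itself.
Exploring from Jon, it never reaches itself; equivalently, its strongly connected component is a singleton.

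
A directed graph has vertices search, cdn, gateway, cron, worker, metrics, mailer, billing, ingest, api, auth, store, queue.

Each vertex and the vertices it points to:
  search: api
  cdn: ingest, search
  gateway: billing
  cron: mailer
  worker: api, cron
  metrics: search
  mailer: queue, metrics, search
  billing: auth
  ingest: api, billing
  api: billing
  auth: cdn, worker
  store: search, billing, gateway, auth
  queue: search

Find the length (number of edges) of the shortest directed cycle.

For each vertex v, BFS finds the shortest path from v back to v.
The shortest such closed walk is auth → worker → api → billing → auth, length 4.

4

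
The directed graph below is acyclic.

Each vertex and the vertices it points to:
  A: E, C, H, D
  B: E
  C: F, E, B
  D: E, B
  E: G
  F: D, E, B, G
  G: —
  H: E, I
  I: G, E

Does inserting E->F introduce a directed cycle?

Yes

Adding E→F creates a cycle iff F can already reach E.
Path from F: F → E.
So F → … → E → F is a cycle.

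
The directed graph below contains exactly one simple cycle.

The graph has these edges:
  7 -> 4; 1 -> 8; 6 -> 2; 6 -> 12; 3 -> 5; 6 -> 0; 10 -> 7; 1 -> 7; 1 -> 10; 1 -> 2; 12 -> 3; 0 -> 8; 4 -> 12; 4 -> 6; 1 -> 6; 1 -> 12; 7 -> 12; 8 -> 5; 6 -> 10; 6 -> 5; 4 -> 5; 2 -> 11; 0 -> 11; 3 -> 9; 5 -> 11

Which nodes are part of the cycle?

4, 6, 7, 10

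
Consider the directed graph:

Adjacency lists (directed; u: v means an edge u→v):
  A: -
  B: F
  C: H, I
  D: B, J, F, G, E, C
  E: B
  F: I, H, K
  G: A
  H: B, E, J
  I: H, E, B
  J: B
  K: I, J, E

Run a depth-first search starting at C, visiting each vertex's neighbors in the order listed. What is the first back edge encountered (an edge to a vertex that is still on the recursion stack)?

I->H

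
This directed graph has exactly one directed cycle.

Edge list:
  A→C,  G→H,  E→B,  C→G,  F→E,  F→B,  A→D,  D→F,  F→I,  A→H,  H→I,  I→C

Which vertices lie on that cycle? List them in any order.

DFS with gray/black marking from C:
C gray
  G gray
    H gray
      I gray
        I→C: C is gray → back edge
Back edge closes the cycle C → G → H → I → C; its vertices are {C, G, H, I}.

C, G, H, I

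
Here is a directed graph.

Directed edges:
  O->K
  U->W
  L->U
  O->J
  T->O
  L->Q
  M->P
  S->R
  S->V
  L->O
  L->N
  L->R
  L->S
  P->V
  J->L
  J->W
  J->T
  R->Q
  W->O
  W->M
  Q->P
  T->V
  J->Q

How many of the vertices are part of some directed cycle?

6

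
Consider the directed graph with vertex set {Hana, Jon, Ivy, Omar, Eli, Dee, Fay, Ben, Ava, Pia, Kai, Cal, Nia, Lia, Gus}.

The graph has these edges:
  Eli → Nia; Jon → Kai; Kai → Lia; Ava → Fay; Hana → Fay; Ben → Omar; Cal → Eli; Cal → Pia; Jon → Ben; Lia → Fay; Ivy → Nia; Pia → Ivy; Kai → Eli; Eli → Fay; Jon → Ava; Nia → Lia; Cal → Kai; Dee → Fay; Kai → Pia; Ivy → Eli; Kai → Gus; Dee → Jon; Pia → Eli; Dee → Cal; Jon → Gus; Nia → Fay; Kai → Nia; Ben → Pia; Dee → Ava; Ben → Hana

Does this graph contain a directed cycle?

DFS with white/gray/black marking, starting from Fay:
Fay gray
Fay black
Hana gray
  Hana→Fay: Fay black — skip
Hana black
Jon gray
  Ben gray
    Omar gray
    Omar black
    Ben→Hana: Hana black — skip
    Pia gray
      Ivy gray
        Eli gray
          Eli→Fay: Fay black — skip
          Nia gray
            Lia gray
              Lia→Fay: Fay black — skip
            Lia black
            Nia→Fay: Fay black — skip
          Nia black
        Eli black
        Ivy→Nia: Nia black — skip
      Ivy black
      Pia→Eli: Eli black — skip
    Pia black
  Ben black
  Kai gray
    Kai→Pia: Pia black — skip
    Gus gray
    Gus black
    Kai→Eli: Eli black — skip
    Kai→Lia: Lia black — skip
    Kai→Nia: Nia black — skip
  Kai black
  Ava gray
    Ava→Fay: Fay black — skip
  Ava black
  Jon→Gus: Gus black — skip
Jon black
Dee gray
  Dee→Fay: Fay black — skip
  Cal gray
    Cal→Eli: Eli black — skip
    Cal→Kai: Kai black — skip
    Cal→Pia: Pia black — skip
  Cal black
  Dee→Ava: Ava black — skip
  Dee→Jon: Jon black — skip
Dee black
Every edge goes to a white or black vertex — no back edge, so the graph is acyclic.

No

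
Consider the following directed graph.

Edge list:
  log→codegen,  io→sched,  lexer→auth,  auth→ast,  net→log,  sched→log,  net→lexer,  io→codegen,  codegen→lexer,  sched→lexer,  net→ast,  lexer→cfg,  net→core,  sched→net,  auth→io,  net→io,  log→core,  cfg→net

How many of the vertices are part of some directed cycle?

A vertex is on a directed cycle iff it belongs to a strongly connected component of size ≥ 2 (or has a self-loop).
The vertices on cycles are {io, cfg, log, net, auth, lexer, sched, codegen} — 8 in total.

8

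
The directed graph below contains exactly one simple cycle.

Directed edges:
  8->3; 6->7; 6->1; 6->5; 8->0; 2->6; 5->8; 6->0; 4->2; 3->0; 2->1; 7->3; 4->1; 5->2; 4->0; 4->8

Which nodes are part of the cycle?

2, 5, 6

DFS with gray/black marking from 2:
2 gray
  1 gray
  1 black
  6 gray
    7 gray
      3 gray
        0 gray
        0 black
      3 black
    7 black
    6→0: 0 black — skip
    5 gray
      5→2: 2 is gray → back edge
Back edge closes the cycle 2 → 6 → 5 → 2; its vertices are {2, 5, 6}.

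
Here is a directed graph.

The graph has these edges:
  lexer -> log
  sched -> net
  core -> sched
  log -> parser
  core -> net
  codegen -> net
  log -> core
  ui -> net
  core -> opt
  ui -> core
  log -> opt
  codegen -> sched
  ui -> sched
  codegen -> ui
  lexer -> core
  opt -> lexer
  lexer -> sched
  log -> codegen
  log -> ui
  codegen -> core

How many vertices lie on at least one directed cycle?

A vertex is on a directed cycle iff it belongs to a strongly connected component of size ≥ 2 (or has a self-loop).
The vertices on cycles are {ui, log, opt, core, lexer, codegen} — 6 in total.

6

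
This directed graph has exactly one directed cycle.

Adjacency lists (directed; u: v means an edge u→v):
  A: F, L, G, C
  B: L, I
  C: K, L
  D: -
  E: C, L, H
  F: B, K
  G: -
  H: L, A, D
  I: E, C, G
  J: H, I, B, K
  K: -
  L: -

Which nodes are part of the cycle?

A, B, E, F, H, I

DFS with gray/black marking from I:
I gray
  E gray
    C gray
      K gray
      K black
      L gray
      L black
    C black
    E→L: L black — skip
    H gray
      H→L: L black — skip
      A gray
        F gray
          B gray
            B→L: L black — skip
            B→I: I is gray → back edge
Back edge closes the cycle I → E → H → A → F → B → I; its vertices are {A, B, E, F, H, I}.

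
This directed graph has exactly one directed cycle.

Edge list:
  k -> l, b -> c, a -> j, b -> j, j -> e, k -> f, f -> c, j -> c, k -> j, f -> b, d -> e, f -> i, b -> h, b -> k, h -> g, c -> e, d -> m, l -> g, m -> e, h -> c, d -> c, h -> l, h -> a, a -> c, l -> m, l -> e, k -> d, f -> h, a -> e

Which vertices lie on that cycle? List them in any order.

b, f, k

DFS with gray/black marking from k:
k gray
  d gray
    m gray
      e gray
      e black
    m black
    c gray
      c→e: e black — skip
    c black
    d→e: e black — skip
  d black
  l gray
    l→e: e black — skip
    l→m: m black — skip
    g gray
    g black
  l black
  f gray
    h gray
      a gray
        a→c: c black — skip
        j gray
          j→c: c black — skip
          j→e: e black — skip
        j black
        a→e: e black — skip
      a black
      h→g: g black — skip
      h→c: c black — skip
      h→l: l black — skip
    h black
    i gray
    i black
    b gray
      b→j: j black — skip
      b→c: c black — skip
      b→h: h black — skip
      b→k: k is gray → back edge
Back edge closes the cycle k → f → b → k; its vertices are {b, f, k}.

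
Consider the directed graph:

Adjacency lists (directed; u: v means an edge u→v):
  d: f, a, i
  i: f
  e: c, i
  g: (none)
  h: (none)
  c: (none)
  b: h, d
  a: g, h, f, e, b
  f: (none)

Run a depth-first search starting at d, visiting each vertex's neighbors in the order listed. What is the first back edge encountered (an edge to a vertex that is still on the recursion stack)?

DFS from d (visiting each vertex's neighbors in the order listed); mark gray on enter, black on exit:
d gray
  f gray
  f black
  a gray
    g gray
    g black
    h gray
    h black
    a→f: f black — skip
    e gray
      c gray
      c black
      i gray
        i→f: f black — skip
      i black
    e black
    b gray
      b→h: h black — skip
      b→d: d is gray → back edge
First back edge: b → d.

b->d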